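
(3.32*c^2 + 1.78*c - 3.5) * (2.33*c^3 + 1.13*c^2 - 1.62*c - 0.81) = 7.7356*c^5 + 7.899*c^4 - 11.522*c^3 - 9.5278*c^2 + 4.2282*c + 2.835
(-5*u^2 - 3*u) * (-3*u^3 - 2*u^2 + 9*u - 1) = 15*u^5 + 19*u^4 - 39*u^3 - 22*u^2 + 3*u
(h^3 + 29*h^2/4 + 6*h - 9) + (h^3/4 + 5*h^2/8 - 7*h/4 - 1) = 5*h^3/4 + 63*h^2/8 + 17*h/4 - 10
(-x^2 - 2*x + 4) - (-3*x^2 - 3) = 2*x^2 - 2*x + 7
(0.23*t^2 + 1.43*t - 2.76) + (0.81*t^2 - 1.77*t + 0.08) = 1.04*t^2 - 0.34*t - 2.68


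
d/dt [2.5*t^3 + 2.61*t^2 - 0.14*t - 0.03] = 7.5*t^2 + 5.22*t - 0.14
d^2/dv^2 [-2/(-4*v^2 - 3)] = 48*(4*v^2 - 1)/(4*v^2 + 3)^3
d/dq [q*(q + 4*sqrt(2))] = 2*q + 4*sqrt(2)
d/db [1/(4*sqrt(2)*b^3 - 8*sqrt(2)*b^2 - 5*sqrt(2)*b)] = sqrt(2)*(-12*b^2 + 16*b + 5)/(2*b^2*(-4*b^2 + 8*b + 5)^2)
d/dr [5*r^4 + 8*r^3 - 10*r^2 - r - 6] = 20*r^3 + 24*r^2 - 20*r - 1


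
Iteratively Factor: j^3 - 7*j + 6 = (j - 2)*(j^2 + 2*j - 3) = (j - 2)*(j + 3)*(j - 1)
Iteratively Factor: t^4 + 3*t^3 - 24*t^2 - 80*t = (t)*(t^3 + 3*t^2 - 24*t - 80) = t*(t - 5)*(t^2 + 8*t + 16) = t*(t - 5)*(t + 4)*(t + 4)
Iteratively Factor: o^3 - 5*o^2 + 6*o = (o - 2)*(o^2 - 3*o) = o*(o - 2)*(o - 3)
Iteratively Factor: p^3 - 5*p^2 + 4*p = (p - 1)*(p^2 - 4*p) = (p - 4)*(p - 1)*(p)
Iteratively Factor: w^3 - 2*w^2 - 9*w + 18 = (w + 3)*(w^2 - 5*w + 6) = (w - 2)*(w + 3)*(w - 3)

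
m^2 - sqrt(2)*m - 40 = (m - 5*sqrt(2))*(m + 4*sqrt(2))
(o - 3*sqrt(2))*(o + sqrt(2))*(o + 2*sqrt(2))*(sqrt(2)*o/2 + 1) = sqrt(2)*o^4/2 + o^3 - 7*sqrt(2)*o^2 - 26*o - 12*sqrt(2)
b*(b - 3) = b^2 - 3*b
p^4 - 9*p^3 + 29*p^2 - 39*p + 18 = (p - 3)^2*(p - 2)*(p - 1)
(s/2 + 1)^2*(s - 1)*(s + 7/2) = s^4/4 + 13*s^3/8 + 21*s^2/8 - s - 7/2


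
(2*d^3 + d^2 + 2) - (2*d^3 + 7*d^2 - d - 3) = -6*d^2 + d + 5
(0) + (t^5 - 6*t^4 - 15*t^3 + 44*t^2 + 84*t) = t^5 - 6*t^4 - 15*t^3 + 44*t^2 + 84*t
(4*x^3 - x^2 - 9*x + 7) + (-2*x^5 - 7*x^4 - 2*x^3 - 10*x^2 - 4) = -2*x^5 - 7*x^4 + 2*x^3 - 11*x^2 - 9*x + 3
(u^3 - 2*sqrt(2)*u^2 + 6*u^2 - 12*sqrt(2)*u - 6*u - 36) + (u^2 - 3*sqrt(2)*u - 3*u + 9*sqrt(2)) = u^3 - 2*sqrt(2)*u^2 + 7*u^2 - 15*sqrt(2)*u - 9*u - 36 + 9*sqrt(2)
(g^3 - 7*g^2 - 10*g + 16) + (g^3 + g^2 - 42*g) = 2*g^3 - 6*g^2 - 52*g + 16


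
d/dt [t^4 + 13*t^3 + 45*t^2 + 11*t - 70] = 4*t^3 + 39*t^2 + 90*t + 11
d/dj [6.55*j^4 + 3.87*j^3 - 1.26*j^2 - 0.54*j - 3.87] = 26.2*j^3 + 11.61*j^2 - 2.52*j - 0.54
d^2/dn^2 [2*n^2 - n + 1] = 4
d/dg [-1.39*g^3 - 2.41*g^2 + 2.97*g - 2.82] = -4.17*g^2 - 4.82*g + 2.97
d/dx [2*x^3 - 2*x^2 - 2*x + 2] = 6*x^2 - 4*x - 2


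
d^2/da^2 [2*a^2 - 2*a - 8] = 4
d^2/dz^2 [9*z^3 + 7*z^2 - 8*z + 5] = 54*z + 14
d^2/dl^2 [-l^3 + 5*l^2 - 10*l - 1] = 10 - 6*l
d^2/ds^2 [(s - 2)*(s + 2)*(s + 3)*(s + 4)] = 12*s^2 + 42*s + 16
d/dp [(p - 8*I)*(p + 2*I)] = 2*p - 6*I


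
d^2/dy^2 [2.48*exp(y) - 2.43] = 2.48*exp(y)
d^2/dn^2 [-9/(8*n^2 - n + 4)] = 18*(64*n^2 - 8*n - (16*n - 1)^2 + 32)/(8*n^2 - n + 4)^3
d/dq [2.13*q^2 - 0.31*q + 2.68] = 4.26*q - 0.31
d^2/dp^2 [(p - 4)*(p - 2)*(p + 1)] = 6*p - 10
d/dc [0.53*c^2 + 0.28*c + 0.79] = 1.06*c + 0.28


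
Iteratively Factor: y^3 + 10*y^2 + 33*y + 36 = (y + 3)*(y^2 + 7*y + 12) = (y + 3)*(y + 4)*(y + 3)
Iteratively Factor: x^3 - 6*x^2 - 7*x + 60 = (x + 3)*(x^2 - 9*x + 20) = (x - 4)*(x + 3)*(x - 5)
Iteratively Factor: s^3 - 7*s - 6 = (s + 2)*(s^2 - 2*s - 3) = (s - 3)*(s + 2)*(s + 1)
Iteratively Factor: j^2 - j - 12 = (j + 3)*(j - 4)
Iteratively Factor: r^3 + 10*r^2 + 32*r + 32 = (r + 2)*(r^2 + 8*r + 16) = (r + 2)*(r + 4)*(r + 4)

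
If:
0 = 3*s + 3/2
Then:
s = -1/2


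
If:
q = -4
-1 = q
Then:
No Solution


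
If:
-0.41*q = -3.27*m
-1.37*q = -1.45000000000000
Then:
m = 0.13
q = 1.06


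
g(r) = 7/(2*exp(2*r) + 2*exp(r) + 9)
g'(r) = 7*(-4*exp(2*r) - 2*exp(r))/(2*exp(2*r) + 2*exp(r) + 9)^2 = (-28*exp(r) - 14)*exp(r)/(2*exp(2*r) + 2*exp(r) + 9)^2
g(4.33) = 0.00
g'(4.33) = -0.00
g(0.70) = 0.33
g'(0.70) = -0.32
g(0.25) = 0.47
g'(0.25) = -0.29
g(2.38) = 0.03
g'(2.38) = -0.05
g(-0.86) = 0.69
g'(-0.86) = -0.11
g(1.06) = 0.22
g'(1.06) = -0.28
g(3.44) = 0.00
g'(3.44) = -0.01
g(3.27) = 0.00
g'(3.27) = -0.01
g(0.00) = 0.54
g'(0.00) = -0.25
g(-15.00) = 0.78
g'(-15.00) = 0.00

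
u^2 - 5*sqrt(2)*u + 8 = (u - 4*sqrt(2))*(u - sqrt(2))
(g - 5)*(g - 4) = g^2 - 9*g + 20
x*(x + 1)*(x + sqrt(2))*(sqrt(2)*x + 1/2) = sqrt(2)*x^4 + sqrt(2)*x^3 + 5*x^3/2 + sqrt(2)*x^2/2 + 5*x^2/2 + sqrt(2)*x/2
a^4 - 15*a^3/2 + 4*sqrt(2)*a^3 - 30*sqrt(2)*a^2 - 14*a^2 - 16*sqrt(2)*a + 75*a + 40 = (a - 8)*(a + 1/2)*(a - sqrt(2))*(a + 5*sqrt(2))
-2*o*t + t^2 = t*(-2*o + t)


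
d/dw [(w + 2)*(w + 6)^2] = (w + 6)*(3*w + 10)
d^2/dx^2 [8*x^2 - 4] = 16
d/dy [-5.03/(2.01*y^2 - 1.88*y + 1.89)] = (20.2206*y - 9.4564)/(2.01*y^2 - 1.88*y + 1.89)^2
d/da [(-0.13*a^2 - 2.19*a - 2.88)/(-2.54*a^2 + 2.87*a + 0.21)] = (-5.9357*a^2 - 14.685*a + 7.8057)/(6.4516*a^4 - 14.5796*a^3 + 7.1701*a^2 + 1.2054*a + 0.0441)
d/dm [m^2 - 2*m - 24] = 2*m - 2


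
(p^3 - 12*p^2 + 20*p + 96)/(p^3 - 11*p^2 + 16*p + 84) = (p - 8)/(p - 7)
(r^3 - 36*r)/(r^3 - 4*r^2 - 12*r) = (r + 6)/(r + 2)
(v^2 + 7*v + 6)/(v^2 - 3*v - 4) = (v + 6)/(v - 4)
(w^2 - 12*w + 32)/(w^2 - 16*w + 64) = (w - 4)/(w - 8)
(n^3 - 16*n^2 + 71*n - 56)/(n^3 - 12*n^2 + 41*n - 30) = (n^2 - 15*n + 56)/(n^2 - 11*n + 30)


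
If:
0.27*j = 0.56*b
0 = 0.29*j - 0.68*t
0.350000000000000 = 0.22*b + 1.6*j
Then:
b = 0.10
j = 0.21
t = 0.09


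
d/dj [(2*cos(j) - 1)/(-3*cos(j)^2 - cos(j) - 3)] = (6*sin(j)^2 + 6*cos(j) + 1)*sin(j)/(3*cos(j)^2 + cos(j) + 3)^2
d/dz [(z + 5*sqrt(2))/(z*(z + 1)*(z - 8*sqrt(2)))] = (-2*z^3 - 7*sqrt(2)*z^2 - z^2 - 10*sqrt(2)*z + 160*z + 80)/(z^2*(z^4 - 16*sqrt(2)*z^3 + 2*z^3 - 32*sqrt(2)*z^2 + 129*z^2 - 16*sqrt(2)*z + 256*z + 128))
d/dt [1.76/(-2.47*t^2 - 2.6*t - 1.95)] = (8.6944*t + 4.576)/(2.47*t^2 + 2.6*t + 1.95)^2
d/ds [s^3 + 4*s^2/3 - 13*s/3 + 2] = 3*s^2 + 8*s/3 - 13/3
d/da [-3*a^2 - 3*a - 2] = -6*a - 3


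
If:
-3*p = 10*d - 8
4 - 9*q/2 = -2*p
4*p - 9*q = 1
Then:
No Solution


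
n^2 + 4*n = n*(n + 4)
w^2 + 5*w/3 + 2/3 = (w + 2/3)*(w + 1)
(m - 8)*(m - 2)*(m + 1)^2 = m^4 - 8*m^3 - 3*m^2 + 22*m + 16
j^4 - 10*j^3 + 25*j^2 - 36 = (j - 6)*(j - 3)*(j - 2)*(j + 1)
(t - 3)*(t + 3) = t^2 - 9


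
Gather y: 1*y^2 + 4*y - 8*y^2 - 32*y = -7*y^2 - 28*y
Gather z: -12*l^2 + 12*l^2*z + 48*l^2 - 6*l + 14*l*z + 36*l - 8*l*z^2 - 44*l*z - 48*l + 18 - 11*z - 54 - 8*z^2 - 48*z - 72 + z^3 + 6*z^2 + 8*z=36*l^2 - 18*l + z^3 + z^2*(-8*l - 2) + z*(12*l^2 - 30*l - 51) - 108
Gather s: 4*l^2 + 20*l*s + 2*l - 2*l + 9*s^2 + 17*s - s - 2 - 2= 4*l^2 + 9*s^2 + s*(20*l + 16) - 4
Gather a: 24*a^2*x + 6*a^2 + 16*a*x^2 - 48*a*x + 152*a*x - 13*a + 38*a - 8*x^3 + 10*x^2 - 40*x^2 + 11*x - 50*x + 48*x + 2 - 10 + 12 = a^2*(24*x + 6) + a*(16*x^2 + 104*x + 25) - 8*x^3 - 30*x^2 + 9*x + 4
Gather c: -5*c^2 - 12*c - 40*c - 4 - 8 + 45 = -5*c^2 - 52*c + 33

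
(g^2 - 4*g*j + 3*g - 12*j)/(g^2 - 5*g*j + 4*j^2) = (g + 3)/(g - j)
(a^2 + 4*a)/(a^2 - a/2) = 2*(a + 4)/(2*a - 1)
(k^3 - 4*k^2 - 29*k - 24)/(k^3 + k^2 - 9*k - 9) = (k - 8)/(k - 3)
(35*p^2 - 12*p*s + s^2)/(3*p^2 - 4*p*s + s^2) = (35*p^2 - 12*p*s + s^2)/(3*p^2 - 4*p*s + s^2)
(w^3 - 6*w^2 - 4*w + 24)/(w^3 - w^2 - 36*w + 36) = (w^2 - 4)/(w^2 + 5*w - 6)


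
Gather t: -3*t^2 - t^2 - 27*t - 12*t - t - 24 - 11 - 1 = -4*t^2 - 40*t - 36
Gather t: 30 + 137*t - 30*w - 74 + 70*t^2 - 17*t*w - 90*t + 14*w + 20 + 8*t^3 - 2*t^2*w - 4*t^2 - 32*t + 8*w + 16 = 8*t^3 + t^2*(66 - 2*w) + t*(15 - 17*w) - 8*w - 8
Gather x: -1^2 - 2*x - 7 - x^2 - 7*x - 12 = -x^2 - 9*x - 20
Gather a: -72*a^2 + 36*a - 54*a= -72*a^2 - 18*a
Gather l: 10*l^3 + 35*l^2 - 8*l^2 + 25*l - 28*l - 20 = 10*l^3 + 27*l^2 - 3*l - 20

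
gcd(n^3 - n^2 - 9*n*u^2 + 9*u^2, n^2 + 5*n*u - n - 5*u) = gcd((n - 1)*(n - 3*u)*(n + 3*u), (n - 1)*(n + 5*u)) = n - 1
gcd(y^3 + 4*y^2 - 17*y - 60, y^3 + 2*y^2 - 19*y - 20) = y^2 + y - 20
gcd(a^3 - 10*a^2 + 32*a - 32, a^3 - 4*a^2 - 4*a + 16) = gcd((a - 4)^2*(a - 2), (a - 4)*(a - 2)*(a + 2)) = a^2 - 6*a + 8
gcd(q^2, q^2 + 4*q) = q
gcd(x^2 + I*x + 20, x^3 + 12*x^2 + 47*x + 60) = 1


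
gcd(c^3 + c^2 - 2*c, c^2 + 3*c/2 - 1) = c + 2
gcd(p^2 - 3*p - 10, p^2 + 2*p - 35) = p - 5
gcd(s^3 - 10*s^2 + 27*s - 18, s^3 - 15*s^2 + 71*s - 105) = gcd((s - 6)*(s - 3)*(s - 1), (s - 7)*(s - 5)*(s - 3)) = s - 3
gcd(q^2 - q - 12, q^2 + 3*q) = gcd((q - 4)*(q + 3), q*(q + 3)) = q + 3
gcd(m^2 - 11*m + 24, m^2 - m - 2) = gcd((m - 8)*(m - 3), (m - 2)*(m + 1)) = 1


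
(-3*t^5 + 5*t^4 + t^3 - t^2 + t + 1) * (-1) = 3*t^5 - 5*t^4 - t^3 + t^2 - t - 1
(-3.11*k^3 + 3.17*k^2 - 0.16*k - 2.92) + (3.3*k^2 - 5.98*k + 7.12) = -3.11*k^3 + 6.47*k^2 - 6.14*k + 4.2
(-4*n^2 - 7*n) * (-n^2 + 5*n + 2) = 4*n^4 - 13*n^3 - 43*n^2 - 14*n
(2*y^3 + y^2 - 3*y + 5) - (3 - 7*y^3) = 9*y^3 + y^2 - 3*y + 2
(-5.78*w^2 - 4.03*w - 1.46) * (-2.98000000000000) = 17.2244*w^2 + 12.0094*w + 4.3508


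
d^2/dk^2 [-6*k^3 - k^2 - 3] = -36*k - 2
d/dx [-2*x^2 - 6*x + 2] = -4*x - 6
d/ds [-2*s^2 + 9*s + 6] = 9 - 4*s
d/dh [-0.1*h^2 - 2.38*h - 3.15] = -0.2*h - 2.38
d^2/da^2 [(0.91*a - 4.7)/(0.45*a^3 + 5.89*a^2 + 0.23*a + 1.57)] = (1.10565*a^5 + 3.05073*a^4 - 136.366348*a^3 - 988.9509*a^2 - 68.769498*a + 85.770158)/(0.091125*a^9 + 3.578175*a^8 + 46.97406*a^7 + 208.947934*a^6 + 48.976674*a^5 + 165.309504*a^4 + 16.101056*a^3 + 43.803942*a^2 + 1.700781*a + 3.869893)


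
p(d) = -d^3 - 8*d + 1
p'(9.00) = -251.00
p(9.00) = -800.00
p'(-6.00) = -116.00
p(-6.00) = 265.00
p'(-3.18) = -38.34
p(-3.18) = 58.60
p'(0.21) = -8.13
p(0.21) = -0.69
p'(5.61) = -102.42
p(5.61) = -220.44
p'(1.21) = -12.39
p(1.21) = -10.45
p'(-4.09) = -58.18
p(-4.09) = 102.14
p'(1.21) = -12.39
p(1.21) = -10.45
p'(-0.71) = -9.51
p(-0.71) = 7.04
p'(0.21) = -8.13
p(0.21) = -0.69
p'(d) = -3*d^2 - 8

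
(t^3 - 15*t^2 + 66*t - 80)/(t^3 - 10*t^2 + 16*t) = (t - 5)/t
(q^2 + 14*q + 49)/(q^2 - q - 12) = (q^2 + 14*q + 49)/(q^2 - q - 12)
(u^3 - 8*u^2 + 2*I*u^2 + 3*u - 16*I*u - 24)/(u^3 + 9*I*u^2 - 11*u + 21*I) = (u - 8)/(u + 7*I)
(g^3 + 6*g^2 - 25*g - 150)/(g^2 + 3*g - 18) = (g^2 - 25)/(g - 3)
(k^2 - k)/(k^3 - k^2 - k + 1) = k/(k^2 - 1)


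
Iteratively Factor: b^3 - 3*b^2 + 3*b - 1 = (b - 1)*(b^2 - 2*b + 1) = (b - 1)^2*(b - 1)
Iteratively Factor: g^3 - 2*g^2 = (g)*(g^2 - 2*g) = g^2*(g - 2)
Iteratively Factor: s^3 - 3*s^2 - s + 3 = (s + 1)*(s^2 - 4*s + 3) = (s - 3)*(s + 1)*(s - 1)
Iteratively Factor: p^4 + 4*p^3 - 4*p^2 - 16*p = (p + 2)*(p^3 + 2*p^2 - 8*p) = p*(p + 2)*(p^2 + 2*p - 8) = p*(p - 2)*(p + 2)*(p + 4)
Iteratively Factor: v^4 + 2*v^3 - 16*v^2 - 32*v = (v + 2)*(v^3 - 16*v) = (v - 4)*(v + 2)*(v^2 + 4*v) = v*(v - 4)*(v + 2)*(v + 4)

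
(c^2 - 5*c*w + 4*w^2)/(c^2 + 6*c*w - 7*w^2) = (c - 4*w)/(c + 7*w)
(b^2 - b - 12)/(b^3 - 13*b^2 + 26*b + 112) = (b^2 - b - 12)/(b^3 - 13*b^2 + 26*b + 112)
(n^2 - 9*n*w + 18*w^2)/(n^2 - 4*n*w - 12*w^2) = (n - 3*w)/(n + 2*w)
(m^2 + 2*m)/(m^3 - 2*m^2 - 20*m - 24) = m/(m^2 - 4*m - 12)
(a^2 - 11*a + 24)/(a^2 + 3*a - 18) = (a - 8)/(a + 6)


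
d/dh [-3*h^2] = -6*h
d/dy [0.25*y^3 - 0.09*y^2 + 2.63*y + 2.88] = 0.75*y^2 - 0.18*y + 2.63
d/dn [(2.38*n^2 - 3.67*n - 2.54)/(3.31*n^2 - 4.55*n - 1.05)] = (1.3187*n^2 + 11.8168*n - 7.7035)/(10.9561*n^4 - 30.121*n^3 + 13.7515*n^2 + 9.555*n + 1.1025)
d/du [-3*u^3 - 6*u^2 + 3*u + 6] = -9*u^2 - 12*u + 3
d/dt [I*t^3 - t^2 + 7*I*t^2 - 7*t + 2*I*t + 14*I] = 3*I*t^2 + t*(-2 + 14*I) - 7 + 2*I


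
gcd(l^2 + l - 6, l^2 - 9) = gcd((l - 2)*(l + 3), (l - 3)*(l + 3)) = l + 3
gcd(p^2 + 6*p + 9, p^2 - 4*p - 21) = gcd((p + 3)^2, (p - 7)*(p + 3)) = p + 3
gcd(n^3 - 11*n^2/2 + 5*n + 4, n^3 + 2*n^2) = 1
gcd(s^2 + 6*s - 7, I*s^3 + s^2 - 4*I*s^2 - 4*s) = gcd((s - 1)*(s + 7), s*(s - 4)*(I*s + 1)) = 1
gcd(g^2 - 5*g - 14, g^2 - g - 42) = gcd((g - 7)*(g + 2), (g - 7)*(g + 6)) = g - 7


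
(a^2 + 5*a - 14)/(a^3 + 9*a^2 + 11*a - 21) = (a - 2)/(a^2 + 2*a - 3)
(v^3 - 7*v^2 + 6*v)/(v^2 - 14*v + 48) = v*(v - 1)/(v - 8)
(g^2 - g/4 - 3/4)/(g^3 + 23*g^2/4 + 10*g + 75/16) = 4*(g - 1)/(4*g^2 + 20*g + 25)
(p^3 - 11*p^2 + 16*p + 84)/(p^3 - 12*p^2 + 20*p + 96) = (p - 7)/(p - 8)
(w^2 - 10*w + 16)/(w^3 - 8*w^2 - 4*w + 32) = 1/(w + 2)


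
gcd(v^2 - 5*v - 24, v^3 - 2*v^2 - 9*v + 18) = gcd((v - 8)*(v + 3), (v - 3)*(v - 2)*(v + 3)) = v + 3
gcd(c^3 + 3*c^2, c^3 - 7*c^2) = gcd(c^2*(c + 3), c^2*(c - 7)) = c^2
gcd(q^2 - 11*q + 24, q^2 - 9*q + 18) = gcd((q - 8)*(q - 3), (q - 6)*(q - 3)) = q - 3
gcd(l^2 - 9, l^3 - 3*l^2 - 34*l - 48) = l + 3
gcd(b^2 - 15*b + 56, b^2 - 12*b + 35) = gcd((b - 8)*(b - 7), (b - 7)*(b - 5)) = b - 7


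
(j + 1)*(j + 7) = j^2 + 8*j + 7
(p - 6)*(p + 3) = p^2 - 3*p - 18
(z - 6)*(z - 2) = z^2 - 8*z + 12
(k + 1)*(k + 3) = k^2 + 4*k + 3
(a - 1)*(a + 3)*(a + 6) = a^3 + 8*a^2 + 9*a - 18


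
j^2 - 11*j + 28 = (j - 7)*(j - 4)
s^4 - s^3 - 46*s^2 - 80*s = s*(s - 8)*(s + 2)*(s + 5)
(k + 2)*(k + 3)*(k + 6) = k^3 + 11*k^2 + 36*k + 36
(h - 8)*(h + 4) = h^2 - 4*h - 32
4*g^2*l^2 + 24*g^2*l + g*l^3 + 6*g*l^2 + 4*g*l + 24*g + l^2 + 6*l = (4*g + l)*(l + 6)*(g*l + 1)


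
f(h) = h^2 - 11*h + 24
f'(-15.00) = -41.00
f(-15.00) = 414.00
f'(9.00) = 7.00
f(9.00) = 6.00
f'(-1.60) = -14.20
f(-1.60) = 44.16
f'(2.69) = -5.62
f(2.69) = 1.65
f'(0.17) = -10.66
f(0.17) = 22.16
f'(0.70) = -9.60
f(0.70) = 16.79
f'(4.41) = -2.18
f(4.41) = -5.06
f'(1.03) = -8.94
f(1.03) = 13.73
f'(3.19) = -4.62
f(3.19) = -0.91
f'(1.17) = -8.66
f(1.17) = 12.50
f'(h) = 2*h - 11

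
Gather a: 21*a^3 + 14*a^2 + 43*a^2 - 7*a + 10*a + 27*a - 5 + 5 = 21*a^3 + 57*a^2 + 30*a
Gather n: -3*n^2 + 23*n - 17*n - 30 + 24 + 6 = -3*n^2 + 6*n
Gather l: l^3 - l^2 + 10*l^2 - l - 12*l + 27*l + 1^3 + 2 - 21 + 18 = l^3 + 9*l^2 + 14*l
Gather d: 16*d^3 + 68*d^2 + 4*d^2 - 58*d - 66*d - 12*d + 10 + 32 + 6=16*d^3 + 72*d^2 - 136*d + 48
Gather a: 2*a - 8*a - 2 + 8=6 - 6*a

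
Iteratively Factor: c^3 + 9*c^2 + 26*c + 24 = (c + 4)*(c^2 + 5*c + 6) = (c + 3)*(c + 4)*(c + 2)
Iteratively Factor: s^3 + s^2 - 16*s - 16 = (s + 1)*(s^2 - 16) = (s + 1)*(s + 4)*(s - 4)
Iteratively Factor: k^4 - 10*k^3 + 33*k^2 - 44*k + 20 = (k - 2)*(k^3 - 8*k^2 + 17*k - 10) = (k - 2)*(k - 1)*(k^2 - 7*k + 10) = (k - 5)*(k - 2)*(k - 1)*(k - 2)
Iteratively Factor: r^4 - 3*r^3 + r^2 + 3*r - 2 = (r + 1)*(r^3 - 4*r^2 + 5*r - 2) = (r - 1)*(r + 1)*(r^2 - 3*r + 2) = (r - 2)*(r - 1)*(r + 1)*(r - 1)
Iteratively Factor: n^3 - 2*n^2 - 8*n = (n)*(n^2 - 2*n - 8) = n*(n - 4)*(n + 2)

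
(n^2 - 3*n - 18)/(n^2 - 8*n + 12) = (n + 3)/(n - 2)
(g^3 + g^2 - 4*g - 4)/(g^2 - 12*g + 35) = (g^3 + g^2 - 4*g - 4)/(g^2 - 12*g + 35)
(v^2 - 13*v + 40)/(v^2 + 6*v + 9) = (v^2 - 13*v + 40)/(v^2 + 6*v + 9)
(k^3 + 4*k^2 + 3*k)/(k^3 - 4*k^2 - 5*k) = (k + 3)/(k - 5)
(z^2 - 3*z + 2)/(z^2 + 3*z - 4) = (z - 2)/(z + 4)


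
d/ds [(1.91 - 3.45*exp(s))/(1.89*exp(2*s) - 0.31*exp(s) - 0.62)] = (6.5205*exp(2*s) - 7.2198*exp(s) + 2.7311)*exp(s)/(3.5721*exp(4*s) - 1.1718*exp(3*s) - 2.2475*exp(2*s) + 0.3844*exp(s) + 0.3844)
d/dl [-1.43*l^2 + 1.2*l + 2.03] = 1.2 - 2.86*l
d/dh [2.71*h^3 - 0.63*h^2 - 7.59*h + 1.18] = 8.13*h^2 - 1.26*h - 7.59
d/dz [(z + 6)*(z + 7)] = 2*z + 13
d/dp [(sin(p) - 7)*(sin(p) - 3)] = 2*(sin(p) - 5)*cos(p)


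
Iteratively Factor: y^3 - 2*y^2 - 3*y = (y - 3)*(y^2 + y) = y*(y - 3)*(y + 1)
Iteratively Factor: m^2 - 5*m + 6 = (m - 2)*(m - 3)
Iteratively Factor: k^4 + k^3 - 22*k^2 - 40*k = (k)*(k^3 + k^2 - 22*k - 40) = k*(k + 2)*(k^2 - k - 20) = k*(k - 5)*(k + 2)*(k + 4)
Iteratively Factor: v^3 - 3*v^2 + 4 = (v - 2)*(v^2 - v - 2) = (v - 2)^2*(v + 1)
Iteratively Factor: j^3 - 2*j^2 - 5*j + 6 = (j - 1)*(j^2 - j - 6) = (j - 3)*(j - 1)*(j + 2)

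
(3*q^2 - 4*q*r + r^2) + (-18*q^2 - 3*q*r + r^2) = -15*q^2 - 7*q*r + 2*r^2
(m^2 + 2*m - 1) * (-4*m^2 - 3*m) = -4*m^4 - 11*m^3 - 2*m^2 + 3*m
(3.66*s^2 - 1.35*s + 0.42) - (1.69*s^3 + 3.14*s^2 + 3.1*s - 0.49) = -1.69*s^3 + 0.52*s^2 - 4.45*s + 0.91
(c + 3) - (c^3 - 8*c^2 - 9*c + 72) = -c^3 + 8*c^2 + 10*c - 69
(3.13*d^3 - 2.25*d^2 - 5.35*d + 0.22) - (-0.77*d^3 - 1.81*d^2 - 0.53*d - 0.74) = 3.9*d^3 - 0.44*d^2 - 4.82*d + 0.96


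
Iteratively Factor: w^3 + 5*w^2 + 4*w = (w + 4)*(w^2 + w) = (w + 1)*(w + 4)*(w)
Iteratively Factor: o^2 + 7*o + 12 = (o + 3)*(o + 4)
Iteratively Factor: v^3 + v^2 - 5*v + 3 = (v - 1)*(v^2 + 2*v - 3) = (v - 1)*(v + 3)*(v - 1)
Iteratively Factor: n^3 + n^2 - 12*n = (n)*(n^2 + n - 12) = n*(n - 3)*(n + 4)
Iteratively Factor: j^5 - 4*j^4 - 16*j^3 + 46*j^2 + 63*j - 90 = (j - 3)*(j^4 - j^3 - 19*j^2 - 11*j + 30) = (j - 5)*(j - 3)*(j^3 + 4*j^2 + j - 6) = (j - 5)*(j - 3)*(j + 3)*(j^2 + j - 2) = (j - 5)*(j - 3)*(j + 2)*(j + 3)*(j - 1)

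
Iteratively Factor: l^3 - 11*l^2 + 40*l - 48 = (l - 4)*(l^2 - 7*l + 12) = (l - 4)*(l - 3)*(l - 4)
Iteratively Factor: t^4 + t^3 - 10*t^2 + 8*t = (t - 1)*(t^3 + 2*t^2 - 8*t) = (t - 1)*(t + 4)*(t^2 - 2*t) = t*(t - 1)*(t + 4)*(t - 2)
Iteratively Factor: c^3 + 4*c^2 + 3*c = (c)*(c^2 + 4*c + 3) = c*(c + 3)*(c + 1)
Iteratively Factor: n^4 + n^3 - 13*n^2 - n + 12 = (n - 1)*(n^3 + 2*n^2 - 11*n - 12) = (n - 1)*(n + 4)*(n^2 - 2*n - 3) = (n - 1)*(n + 1)*(n + 4)*(n - 3)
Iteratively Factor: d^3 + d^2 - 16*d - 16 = (d + 4)*(d^2 - 3*d - 4) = (d - 4)*(d + 4)*(d + 1)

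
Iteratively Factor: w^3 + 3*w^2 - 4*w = (w)*(w^2 + 3*w - 4) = w*(w - 1)*(w + 4)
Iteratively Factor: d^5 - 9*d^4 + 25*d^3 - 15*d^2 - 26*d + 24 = (d - 1)*(d^4 - 8*d^3 + 17*d^2 + 2*d - 24) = (d - 3)*(d - 1)*(d^3 - 5*d^2 + 2*d + 8) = (d - 3)*(d - 1)*(d + 1)*(d^2 - 6*d + 8) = (d - 4)*(d - 3)*(d - 1)*(d + 1)*(d - 2)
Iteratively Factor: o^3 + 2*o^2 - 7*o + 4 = (o - 1)*(o^2 + 3*o - 4) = (o - 1)*(o + 4)*(o - 1)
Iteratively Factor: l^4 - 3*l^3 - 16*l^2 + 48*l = (l)*(l^3 - 3*l^2 - 16*l + 48) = l*(l + 4)*(l^2 - 7*l + 12) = l*(l - 3)*(l + 4)*(l - 4)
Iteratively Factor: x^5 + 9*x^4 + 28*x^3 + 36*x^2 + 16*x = (x)*(x^4 + 9*x^3 + 28*x^2 + 36*x + 16) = x*(x + 2)*(x^3 + 7*x^2 + 14*x + 8) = x*(x + 2)*(x + 4)*(x^2 + 3*x + 2) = x*(x + 1)*(x + 2)*(x + 4)*(x + 2)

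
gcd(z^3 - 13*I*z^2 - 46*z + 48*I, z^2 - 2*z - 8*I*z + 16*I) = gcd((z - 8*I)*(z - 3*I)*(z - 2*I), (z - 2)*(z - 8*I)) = z - 8*I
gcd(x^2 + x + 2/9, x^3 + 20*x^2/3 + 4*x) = x + 2/3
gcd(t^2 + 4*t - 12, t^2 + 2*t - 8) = t - 2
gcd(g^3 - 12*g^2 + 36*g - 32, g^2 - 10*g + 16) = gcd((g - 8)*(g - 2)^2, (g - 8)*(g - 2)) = g^2 - 10*g + 16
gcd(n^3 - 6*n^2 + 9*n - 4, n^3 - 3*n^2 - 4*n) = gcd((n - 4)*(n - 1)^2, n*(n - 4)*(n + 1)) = n - 4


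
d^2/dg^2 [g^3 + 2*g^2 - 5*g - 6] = 6*g + 4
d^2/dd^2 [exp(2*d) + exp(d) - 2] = (4*exp(d) + 1)*exp(d)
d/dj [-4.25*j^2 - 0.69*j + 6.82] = -8.5*j - 0.69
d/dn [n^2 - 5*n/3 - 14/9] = 2*n - 5/3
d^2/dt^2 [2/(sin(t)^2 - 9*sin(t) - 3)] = 2*(4*sin(t)^4 - 27*sin(t)^3 + 87*sin(t)^2 + 27*sin(t) - 168)/(9*sin(t) + cos(t)^2 + 2)^3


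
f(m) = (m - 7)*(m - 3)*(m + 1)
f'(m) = (m - 7)*(m - 3) + (m - 7)*(m + 1) + (m - 3)*(m + 1) = 3*m^2 - 18*m + 11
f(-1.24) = -8.39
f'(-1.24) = 37.93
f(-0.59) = 11.17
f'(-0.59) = 22.66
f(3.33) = -5.24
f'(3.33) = -15.67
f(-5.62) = -502.58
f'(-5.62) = 206.91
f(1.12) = 23.44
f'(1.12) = -5.40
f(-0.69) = 8.80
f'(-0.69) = 24.85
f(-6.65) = -744.23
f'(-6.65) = 263.37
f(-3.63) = -185.35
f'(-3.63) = 115.87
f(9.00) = 120.00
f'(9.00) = 92.00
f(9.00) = 120.00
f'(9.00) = 92.00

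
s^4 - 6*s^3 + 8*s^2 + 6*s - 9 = (s - 3)^2*(s - 1)*(s + 1)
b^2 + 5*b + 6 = (b + 2)*(b + 3)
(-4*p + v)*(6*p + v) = -24*p^2 + 2*p*v + v^2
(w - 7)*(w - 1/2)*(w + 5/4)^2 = w^4 - 5*w^3 - 219*w^2/16 - 95*w/32 + 175/32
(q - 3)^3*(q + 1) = q^4 - 8*q^3 + 18*q^2 - 27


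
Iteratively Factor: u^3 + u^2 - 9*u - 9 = (u + 3)*(u^2 - 2*u - 3) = (u - 3)*(u + 3)*(u + 1)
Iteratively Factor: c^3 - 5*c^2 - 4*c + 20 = (c + 2)*(c^2 - 7*c + 10) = (c - 2)*(c + 2)*(c - 5)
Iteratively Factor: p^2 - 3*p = (p - 3)*(p)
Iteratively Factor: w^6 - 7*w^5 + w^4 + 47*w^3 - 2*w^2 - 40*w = (w + 1)*(w^5 - 8*w^4 + 9*w^3 + 38*w^2 - 40*w) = (w - 5)*(w + 1)*(w^4 - 3*w^3 - 6*w^2 + 8*w) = (w - 5)*(w + 1)*(w + 2)*(w^3 - 5*w^2 + 4*w) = (w - 5)*(w - 4)*(w + 1)*(w + 2)*(w^2 - w) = w*(w - 5)*(w - 4)*(w + 1)*(w + 2)*(w - 1)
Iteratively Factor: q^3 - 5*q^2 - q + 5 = (q + 1)*(q^2 - 6*q + 5) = (q - 1)*(q + 1)*(q - 5)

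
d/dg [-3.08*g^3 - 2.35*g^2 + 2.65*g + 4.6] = -9.24*g^2 - 4.7*g + 2.65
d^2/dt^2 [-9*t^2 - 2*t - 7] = -18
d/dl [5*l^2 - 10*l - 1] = 10*l - 10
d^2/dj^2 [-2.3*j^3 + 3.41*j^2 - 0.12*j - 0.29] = 6.82 - 13.8*j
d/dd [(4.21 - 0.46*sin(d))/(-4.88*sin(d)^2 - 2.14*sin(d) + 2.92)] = (-2.2448*sin(d)^2 + 41.0896*sin(d) + 7.6662)*cos(d)/(23.8144*sin(d)^4 + 20.8864*sin(d)^3 - 23.9196*sin(d)^2 - 12.4976*sin(d) + 8.5264)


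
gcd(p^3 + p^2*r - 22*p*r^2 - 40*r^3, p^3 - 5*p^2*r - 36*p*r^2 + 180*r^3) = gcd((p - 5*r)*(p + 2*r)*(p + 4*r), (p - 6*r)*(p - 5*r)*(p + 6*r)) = p - 5*r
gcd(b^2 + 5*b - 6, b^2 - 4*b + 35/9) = 1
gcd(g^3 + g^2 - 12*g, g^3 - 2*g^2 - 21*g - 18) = 1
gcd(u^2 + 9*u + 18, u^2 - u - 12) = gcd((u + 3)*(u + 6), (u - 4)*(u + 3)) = u + 3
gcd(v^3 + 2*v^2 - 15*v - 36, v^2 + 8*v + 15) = v + 3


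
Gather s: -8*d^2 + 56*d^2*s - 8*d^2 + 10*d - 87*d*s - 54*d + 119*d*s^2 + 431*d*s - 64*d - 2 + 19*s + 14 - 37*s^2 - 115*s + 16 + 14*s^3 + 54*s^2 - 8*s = -16*d^2 - 108*d + 14*s^3 + s^2*(119*d + 17) + s*(56*d^2 + 344*d - 104) + 28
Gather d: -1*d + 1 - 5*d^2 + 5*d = -5*d^2 + 4*d + 1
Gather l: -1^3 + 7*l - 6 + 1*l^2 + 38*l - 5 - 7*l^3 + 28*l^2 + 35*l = -7*l^3 + 29*l^2 + 80*l - 12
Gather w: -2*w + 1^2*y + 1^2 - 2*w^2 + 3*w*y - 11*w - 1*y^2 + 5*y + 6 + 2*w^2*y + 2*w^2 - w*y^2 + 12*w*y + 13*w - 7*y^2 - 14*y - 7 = 2*w^2*y + w*(-y^2 + 15*y) - 8*y^2 - 8*y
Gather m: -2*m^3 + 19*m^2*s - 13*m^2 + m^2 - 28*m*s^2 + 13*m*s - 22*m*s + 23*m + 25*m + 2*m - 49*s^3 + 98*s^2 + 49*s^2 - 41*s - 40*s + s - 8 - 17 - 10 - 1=-2*m^3 + m^2*(19*s - 12) + m*(-28*s^2 - 9*s + 50) - 49*s^3 + 147*s^2 - 80*s - 36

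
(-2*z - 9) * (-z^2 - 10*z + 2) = 2*z^3 + 29*z^2 + 86*z - 18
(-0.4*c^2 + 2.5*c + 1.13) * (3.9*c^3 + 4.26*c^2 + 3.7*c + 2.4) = -1.56*c^5 + 8.046*c^4 + 13.577*c^3 + 13.1038*c^2 + 10.181*c + 2.712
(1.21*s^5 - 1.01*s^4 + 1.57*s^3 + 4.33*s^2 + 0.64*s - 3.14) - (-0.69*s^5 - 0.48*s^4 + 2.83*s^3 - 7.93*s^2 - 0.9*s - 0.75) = 1.9*s^5 - 0.53*s^4 - 1.26*s^3 + 12.26*s^2 + 1.54*s - 2.39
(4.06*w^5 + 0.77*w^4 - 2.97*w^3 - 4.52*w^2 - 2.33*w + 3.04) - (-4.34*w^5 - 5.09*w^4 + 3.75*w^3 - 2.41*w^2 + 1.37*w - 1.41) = 8.4*w^5 + 5.86*w^4 - 6.72*w^3 - 2.11*w^2 - 3.7*w + 4.45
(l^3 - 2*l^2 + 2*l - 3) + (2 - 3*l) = l^3 - 2*l^2 - l - 1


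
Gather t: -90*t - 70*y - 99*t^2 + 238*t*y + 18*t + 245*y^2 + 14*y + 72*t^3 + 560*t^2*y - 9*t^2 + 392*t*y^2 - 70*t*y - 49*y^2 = 72*t^3 + t^2*(560*y - 108) + t*(392*y^2 + 168*y - 72) + 196*y^2 - 56*y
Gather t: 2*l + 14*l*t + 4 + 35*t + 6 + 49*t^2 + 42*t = 2*l + 49*t^2 + t*(14*l + 77) + 10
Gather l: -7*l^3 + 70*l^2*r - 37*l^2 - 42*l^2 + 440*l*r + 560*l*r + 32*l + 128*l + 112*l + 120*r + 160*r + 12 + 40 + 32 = -7*l^3 + l^2*(70*r - 79) + l*(1000*r + 272) + 280*r + 84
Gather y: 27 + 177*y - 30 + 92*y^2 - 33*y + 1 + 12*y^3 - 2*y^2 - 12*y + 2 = 12*y^3 + 90*y^2 + 132*y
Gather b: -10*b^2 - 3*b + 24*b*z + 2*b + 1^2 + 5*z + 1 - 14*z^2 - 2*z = -10*b^2 + b*(24*z - 1) - 14*z^2 + 3*z + 2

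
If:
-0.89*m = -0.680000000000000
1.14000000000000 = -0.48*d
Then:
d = -2.38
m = 0.76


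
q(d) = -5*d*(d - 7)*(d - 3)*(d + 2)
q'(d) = -5*d*(d - 7)*(d - 3) - 5*d*(d - 7)*(d + 2) - 5*d*(d - 3)*(d + 2) - 5*(d - 7)*(d - 3)*(d + 2)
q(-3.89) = -2758.22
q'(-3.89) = 2822.03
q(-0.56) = 108.52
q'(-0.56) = -163.26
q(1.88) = -209.15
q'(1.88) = 62.43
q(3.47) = 157.46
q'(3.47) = 364.57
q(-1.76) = 88.07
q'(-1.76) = 288.35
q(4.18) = 429.80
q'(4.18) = 384.20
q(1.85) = -210.92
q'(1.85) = 55.57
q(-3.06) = -988.71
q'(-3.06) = 1517.28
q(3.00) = 0.00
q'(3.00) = 300.00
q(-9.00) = -60480.00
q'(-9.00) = 24180.00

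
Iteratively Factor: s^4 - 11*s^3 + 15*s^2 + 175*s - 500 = (s - 5)*(s^3 - 6*s^2 - 15*s + 100) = (s - 5)*(s + 4)*(s^2 - 10*s + 25) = (s - 5)^2*(s + 4)*(s - 5)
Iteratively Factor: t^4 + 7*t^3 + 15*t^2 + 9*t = (t)*(t^3 + 7*t^2 + 15*t + 9) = t*(t + 3)*(t^2 + 4*t + 3) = t*(t + 1)*(t + 3)*(t + 3)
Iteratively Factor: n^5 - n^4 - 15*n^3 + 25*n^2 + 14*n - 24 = (n - 1)*(n^4 - 15*n^2 + 10*n + 24) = (n - 3)*(n - 1)*(n^3 + 3*n^2 - 6*n - 8) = (n - 3)*(n - 1)*(n + 1)*(n^2 + 2*n - 8) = (n - 3)*(n - 1)*(n + 1)*(n + 4)*(n - 2)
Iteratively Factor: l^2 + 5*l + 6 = (l + 2)*(l + 3)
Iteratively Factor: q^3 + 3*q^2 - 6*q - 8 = (q + 1)*(q^2 + 2*q - 8) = (q - 2)*(q + 1)*(q + 4)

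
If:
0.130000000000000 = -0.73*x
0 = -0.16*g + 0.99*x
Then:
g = -1.10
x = -0.18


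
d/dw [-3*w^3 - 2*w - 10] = -9*w^2 - 2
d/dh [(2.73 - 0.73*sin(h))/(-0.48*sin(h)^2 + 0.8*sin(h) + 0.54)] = (-0.3504*sin(h)^2 + 2.6208*sin(h) - 2.5782)*cos(h)/(0.2304*sin(h)^4 - 0.768*sin(h)^3 + 0.1216*sin(h)^2 + 0.864*sin(h) + 0.2916)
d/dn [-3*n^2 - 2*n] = -6*n - 2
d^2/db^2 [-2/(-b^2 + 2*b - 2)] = 4*(-b^2 + 2*b + 4*(b - 1)^2 - 2)/(b^2 - 2*b + 2)^3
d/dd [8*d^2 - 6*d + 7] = 16*d - 6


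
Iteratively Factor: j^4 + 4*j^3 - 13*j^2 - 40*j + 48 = (j + 4)*(j^3 - 13*j + 12) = (j - 3)*(j + 4)*(j^2 + 3*j - 4) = (j - 3)*(j + 4)^2*(j - 1)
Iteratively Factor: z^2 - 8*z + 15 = (z - 3)*(z - 5)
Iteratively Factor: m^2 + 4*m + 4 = (m + 2)*(m + 2)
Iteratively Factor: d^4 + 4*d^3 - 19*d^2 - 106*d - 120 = (d + 4)*(d^3 - 19*d - 30) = (d - 5)*(d + 4)*(d^2 + 5*d + 6) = (d - 5)*(d + 2)*(d + 4)*(d + 3)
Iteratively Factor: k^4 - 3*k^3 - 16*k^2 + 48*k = (k - 4)*(k^3 + k^2 - 12*k) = (k - 4)*(k + 4)*(k^2 - 3*k) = k*(k - 4)*(k + 4)*(k - 3)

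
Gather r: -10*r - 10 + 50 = 40 - 10*r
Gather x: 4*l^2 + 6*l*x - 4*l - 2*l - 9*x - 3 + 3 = 4*l^2 - 6*l + x*(6*l - 9)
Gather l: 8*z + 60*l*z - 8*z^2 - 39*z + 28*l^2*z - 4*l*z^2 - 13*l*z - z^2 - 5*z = 28*l^2*z + l*(-4*z^2 + 47*z) - 9*z^2 - 36*z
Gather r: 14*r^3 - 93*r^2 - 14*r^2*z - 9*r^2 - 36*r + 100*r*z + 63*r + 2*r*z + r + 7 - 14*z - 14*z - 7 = 14*r^3 + r^2*(-14*z - 102) + r*(102*z + 28) - 28*z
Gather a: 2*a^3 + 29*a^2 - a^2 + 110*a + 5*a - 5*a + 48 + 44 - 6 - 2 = 2*a^3 + 28*a^2 + 110*a + 84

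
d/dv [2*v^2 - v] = 4*v - 1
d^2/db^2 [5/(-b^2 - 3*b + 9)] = 10*(b^2 + 3*b - (2*b + 3)^2 - 9)/(b^2 + 3*b - 9)^3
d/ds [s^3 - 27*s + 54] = 3*s^2 - 27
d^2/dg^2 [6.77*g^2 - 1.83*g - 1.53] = 13.5400000000000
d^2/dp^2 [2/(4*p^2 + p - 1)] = 4*(-16*p^2 - 4*p + (8*p + 1)^2 + 4)/(4*p^2 + p - 1)^3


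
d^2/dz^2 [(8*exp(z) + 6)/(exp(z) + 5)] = 34*(5 - exp(z))*exp(z)/(exp(3*z) + 15*exp(2*z) + 75*exp(z) + 125)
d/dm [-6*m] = -6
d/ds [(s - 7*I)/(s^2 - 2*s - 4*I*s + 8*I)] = (-s^2 + 14*I*s + 28 - 6*I)/(s^4 + s^3*(-4 - 8*I) + s^2*(-12 + 32*I) + s*(64 - 32*I) - 64)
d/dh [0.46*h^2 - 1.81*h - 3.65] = 0.92*h - 1.81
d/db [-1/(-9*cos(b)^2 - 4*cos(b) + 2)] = 2*(9*cos(b) + 2)*sin(b)/(9*cos(b)^2 + 4*cos(b) - 2)^2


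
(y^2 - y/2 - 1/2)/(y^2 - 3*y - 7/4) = 2*(y - 1)/(2*y - 7)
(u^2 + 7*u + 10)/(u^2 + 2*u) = (u + 5)/u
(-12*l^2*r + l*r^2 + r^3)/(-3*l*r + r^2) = 4*l + r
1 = 1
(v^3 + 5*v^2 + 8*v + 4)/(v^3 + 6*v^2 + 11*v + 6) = (v + 2)/(v + 3)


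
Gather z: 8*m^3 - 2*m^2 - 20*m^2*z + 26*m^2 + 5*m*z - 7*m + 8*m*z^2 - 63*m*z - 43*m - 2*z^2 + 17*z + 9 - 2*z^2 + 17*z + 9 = 8*m^3 + 24*m^2 - 50*m + z^2*(8*m - 4) + z*(-20*m^2 - 58*m + 34) + 18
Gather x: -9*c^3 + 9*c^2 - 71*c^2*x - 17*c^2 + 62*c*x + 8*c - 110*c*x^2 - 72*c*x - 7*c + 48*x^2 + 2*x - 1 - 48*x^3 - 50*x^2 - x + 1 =-9*c^3 - 8*c^2 + c - 48*x^3 + x^2*(-110*c - 2) + x*(-71*c^2 - 10*c + 1)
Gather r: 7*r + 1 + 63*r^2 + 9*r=63*r^2 + 16*r + 1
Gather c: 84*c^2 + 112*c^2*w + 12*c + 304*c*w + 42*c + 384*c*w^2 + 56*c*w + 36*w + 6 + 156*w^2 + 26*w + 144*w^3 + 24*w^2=c^2*(112*w + 84) + c*(384*w^2 + 360*w + 54) + 144*w^3 + 180*w^2 + 62*w + 6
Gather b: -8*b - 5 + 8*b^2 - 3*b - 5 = 8*b^2 - 11*b - 10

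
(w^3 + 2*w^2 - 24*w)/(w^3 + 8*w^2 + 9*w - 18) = w*(w - 4)/(w^2 + 2*w - 3)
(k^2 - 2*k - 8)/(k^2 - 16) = (k + 2)/(k + 4)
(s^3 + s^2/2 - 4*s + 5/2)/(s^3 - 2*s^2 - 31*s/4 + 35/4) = 2*(s - 1)/(2*s - 7)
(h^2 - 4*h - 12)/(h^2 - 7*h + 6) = (h + 2)/(h - 1)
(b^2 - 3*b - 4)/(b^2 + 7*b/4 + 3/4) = 4*(b - 4)/(4*b + 3)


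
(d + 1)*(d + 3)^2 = d^3 + 7*d^2 + 15*d + 9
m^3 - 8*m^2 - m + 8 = (m - 8)*(m - 1)*(m + 1)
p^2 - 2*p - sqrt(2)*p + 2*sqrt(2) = (p - 2)*(p - sqrt(2))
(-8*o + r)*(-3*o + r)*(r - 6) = 24*o^2*r - 144*o^2 - 11*o*r^2 + 66*o*r + r^3 - 6*r^2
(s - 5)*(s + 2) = s^2 - 3*s - 10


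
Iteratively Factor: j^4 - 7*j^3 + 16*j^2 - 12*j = (j - 3)*(j^3 - 4*j^2 + 4*j) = j*(j - 3)*(j^2 - 4*j + 4) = j*(j - 3)*(j - 2)*(j - 2)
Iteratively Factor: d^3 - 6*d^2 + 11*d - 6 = (d - 2)*(d^2 - 4*d + 3) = (d - 2)*(d - 1)*(d - 3)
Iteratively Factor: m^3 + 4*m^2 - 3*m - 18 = (m + 3)*(m^2 + m - 6) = (m + 3)^2*(m - 2)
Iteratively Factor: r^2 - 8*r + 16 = (r - 4)*(r - 4)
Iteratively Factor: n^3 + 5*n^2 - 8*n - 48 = (n - 3)*(n^2 + 8*n + 16) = (n - 3)*(n + 4)*(n + 4)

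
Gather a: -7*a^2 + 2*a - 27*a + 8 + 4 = -7*a^2 - 25*a + 12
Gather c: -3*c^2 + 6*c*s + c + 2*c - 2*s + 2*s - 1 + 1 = -3*c^2 + c*(6*s + 3)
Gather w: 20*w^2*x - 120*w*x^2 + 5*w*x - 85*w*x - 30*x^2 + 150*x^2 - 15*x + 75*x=20*w^2*x + w*(-120*x^2 - 80*x) + 120*x^2 + 60*x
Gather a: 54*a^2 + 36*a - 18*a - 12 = 54*a^2 + 18*a - 12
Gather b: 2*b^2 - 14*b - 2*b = 2*b^2 - 16*b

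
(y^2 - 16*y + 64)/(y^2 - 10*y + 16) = (y - 8)/(y - 2)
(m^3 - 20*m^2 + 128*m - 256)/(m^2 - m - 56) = (m^2 - 12*m + 32)/(m + 7)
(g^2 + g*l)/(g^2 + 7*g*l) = (g + l)/(g + 7*l)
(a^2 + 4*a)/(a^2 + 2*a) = (a + 4)/(a + 2)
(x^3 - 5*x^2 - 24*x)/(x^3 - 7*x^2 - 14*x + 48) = x/(x - 2)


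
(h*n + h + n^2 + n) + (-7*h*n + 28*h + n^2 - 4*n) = -6*h*n + 29*h + 2*n^2 - 3*n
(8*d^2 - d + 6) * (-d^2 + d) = -8*d^4 + 9*d^3 - 7*d^2 + 6*d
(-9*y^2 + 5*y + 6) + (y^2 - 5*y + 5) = 11 - 8*y^2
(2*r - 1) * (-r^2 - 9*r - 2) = -2*r^3 - 17*r^2 + 5*r + 2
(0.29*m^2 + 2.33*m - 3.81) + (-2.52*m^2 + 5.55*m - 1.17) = -2.23*m^2 + 7.88*m - 4.98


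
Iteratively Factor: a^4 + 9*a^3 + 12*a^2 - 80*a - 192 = (a + 4)*(a^3 + 5*a^2 - 8*a - 48) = (a + 4)^2*(a^2 + a - 12) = (a + 4)^3*(a - 3)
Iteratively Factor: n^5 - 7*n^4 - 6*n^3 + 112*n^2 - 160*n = (n - 5)*(n^4 - 2*n^3 - 16*n^2 + 32*n) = (n - 5)*(n - 2)*(n^3 - 16*n) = (n - 5)*(n - 2)*(n + 4)*(n^2 - 4*n) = (n - 5)*(n - 4)*(n - 2)*(n + 4)*(n)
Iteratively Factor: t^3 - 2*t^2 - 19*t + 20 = (t - 1)*(t^2 - t - 20) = (t - 5)*(t - 1)*(t + 4)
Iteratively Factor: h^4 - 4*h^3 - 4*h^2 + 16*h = (h - 2)*(h^3 - 2*h^2 - 8*h) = h*(h - 2)*(h^2 - 2*h - 8) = h*(h - 2)*(h + 2)*(h - 4)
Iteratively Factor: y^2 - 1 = (y + 1)*(y - 1)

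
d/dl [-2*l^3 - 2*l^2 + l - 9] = -6*l^2 - 4*l + 1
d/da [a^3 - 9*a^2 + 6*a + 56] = 3*a^2 - 18*a + 6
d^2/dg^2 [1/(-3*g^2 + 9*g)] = 2*(g*(g - 3) - (2*g - 3)^2)/(3*g^3*(g - 3)^3)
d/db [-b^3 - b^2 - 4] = b*(-3*b - 2)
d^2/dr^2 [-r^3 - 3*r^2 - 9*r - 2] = -6*r - 6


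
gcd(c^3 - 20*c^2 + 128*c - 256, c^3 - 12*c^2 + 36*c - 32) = c - 8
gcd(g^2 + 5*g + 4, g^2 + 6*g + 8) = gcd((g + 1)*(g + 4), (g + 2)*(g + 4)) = g + 4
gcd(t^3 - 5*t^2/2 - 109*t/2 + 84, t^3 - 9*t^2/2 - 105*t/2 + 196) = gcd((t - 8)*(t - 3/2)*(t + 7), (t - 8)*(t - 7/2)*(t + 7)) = t^2 - t - 56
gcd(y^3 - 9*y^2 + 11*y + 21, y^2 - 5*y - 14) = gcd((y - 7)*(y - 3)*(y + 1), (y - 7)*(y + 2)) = y - 7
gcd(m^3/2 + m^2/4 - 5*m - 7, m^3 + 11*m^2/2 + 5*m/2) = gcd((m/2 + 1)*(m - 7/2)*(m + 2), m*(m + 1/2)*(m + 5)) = 1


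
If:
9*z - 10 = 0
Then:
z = 10/9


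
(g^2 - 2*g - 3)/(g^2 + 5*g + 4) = (g - 3)/(g + 4)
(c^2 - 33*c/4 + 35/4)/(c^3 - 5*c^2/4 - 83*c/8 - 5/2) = 2*(-4*c^2 + 33*c - 35)/(-8*c^3 + 10*c^2 + 83*c + 20)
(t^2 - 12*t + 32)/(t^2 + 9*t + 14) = (t^2 - 12*t + 32)/(t^2 + 9*t + 14)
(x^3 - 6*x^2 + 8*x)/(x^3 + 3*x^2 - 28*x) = (x - 2)/(x + 7)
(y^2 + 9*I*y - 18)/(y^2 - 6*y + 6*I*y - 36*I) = (y + 3*I)/(y - 6)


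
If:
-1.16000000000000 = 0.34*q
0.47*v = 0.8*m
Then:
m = 0.5875*v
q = -3.41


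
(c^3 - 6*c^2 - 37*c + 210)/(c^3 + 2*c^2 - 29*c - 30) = (c - 7)/(c + 1)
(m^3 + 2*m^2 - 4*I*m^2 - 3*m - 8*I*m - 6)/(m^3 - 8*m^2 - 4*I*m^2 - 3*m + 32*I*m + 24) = (m + 2)/(m - 8)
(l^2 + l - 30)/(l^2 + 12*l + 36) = (l - 5)/(l + 6)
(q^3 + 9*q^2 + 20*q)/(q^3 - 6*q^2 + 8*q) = (q^2 + 9*q + 20)/(q^2 - 6*q + 8)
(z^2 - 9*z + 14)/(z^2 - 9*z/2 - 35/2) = 2*(z - 2)/(2*z + 5)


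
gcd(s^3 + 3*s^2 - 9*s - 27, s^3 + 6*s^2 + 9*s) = s^2 + 6*s + 9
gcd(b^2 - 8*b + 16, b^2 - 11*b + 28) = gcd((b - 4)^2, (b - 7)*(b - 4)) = b - 4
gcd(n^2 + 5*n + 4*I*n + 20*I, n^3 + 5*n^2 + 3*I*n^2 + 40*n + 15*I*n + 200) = n + 5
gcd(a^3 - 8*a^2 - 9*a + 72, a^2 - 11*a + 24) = a^2 - 11*a + 24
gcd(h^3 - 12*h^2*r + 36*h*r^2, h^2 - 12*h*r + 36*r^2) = h^2 - 12*h*r + 36*r^2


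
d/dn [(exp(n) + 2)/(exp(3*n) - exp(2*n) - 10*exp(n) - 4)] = ((exp(n) + 2)*(-3*exp(2*n) + 2*exp(n) + 10) + exp(3*n) - exp(2*n) - 10*exp(n) - 4)*exp(n)/(-exp(3*n) + exp(2*n) + 10*exp(n) + 4)^2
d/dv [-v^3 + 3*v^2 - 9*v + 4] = -3*v^2 + 6*v - 9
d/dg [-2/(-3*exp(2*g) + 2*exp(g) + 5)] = (4 - 12*exp(g))*exp(g)/(-3*exp(2*g) + 2*exp(g) + 5)^2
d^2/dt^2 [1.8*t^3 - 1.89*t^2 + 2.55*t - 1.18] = 10.8*t - 3.78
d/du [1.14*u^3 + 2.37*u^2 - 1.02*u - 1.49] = 3.42*u^2 + 4.74*u - 1.02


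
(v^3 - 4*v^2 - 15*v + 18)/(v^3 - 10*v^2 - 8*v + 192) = (v^2 + 2*v - 3)/(v^2 - 4*v - 32)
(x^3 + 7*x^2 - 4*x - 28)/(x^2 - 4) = x + 7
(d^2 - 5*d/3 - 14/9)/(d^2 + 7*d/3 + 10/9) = (3*d - 7)/(3*d + 5)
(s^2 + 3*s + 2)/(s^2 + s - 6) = (s^2 + 3*s + 2)/(s^2 + s - 6)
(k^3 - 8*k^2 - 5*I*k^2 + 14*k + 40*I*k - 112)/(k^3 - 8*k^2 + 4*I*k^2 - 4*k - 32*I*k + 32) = (k - 7*I)/(k + 2*I)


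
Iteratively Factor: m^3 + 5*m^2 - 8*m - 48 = (m - 3)*(m^2 + 8*m + 16) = (m - 3)*(m + 4)*(m + 4)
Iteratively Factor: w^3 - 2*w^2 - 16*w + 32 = (w + 4)*(w^2 - 6*w + 8) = (w - 2)*(w + 4)*(w - 4)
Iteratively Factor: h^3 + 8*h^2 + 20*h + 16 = (h + 2)*(h^2 + 6*h + 8) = (h + 2)^2*(h + 4)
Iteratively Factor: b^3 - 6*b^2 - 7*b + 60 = (b + 3)*(b^2 - 9*b + 20) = (b - 4)*(b + 3)*(b - 5)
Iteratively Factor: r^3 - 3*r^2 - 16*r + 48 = (r - 4)*(r^2 + r - 12) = (r - 4)*(r - 3)*(r + 4)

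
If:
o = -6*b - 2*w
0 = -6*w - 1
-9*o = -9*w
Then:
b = 1/12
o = -1/6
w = -1/6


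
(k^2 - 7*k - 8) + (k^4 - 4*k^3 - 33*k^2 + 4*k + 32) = k^4 - 4*k^3 - 32*k^2 - 3*k + 24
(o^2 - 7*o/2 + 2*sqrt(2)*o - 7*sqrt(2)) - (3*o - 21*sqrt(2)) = o^2 - 13*o/2 + 2*sqrt(2)*o + 14*sqrt(2)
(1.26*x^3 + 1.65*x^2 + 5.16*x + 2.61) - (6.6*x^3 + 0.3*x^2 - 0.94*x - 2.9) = -5.34*x^3 + 1.35*x^2 + 6.1*x + 5.51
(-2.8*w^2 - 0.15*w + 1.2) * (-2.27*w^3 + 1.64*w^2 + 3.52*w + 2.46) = 6.356*w^5 - 4.2515*w^4 - 12.826*w^3 - 5.448*w^2 + 3.855*w + 2.952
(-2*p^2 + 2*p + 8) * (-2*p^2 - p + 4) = 4*p^4 - 2*p^3 - 26*p^2 + 32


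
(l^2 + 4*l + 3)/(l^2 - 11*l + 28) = (l^2 + 4*l + 3)/(l^2 - 11*l + 28)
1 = 1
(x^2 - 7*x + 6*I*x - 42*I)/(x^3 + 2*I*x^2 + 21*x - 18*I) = (x - 7)/(x^2 - 4*I*x - 3)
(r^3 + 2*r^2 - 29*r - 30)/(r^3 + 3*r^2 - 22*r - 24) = (r - 5)/(r - 4)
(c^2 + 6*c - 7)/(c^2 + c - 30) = (c^2 + 6*c - 7)/(c^2 + c - 30)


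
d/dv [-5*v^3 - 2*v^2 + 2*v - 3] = -15*v^2 - 4*v + 2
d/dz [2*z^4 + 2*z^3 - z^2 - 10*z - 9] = 8*z^3 + 6*z^2 - 2*z - 10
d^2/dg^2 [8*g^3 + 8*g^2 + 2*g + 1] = 48*g + 16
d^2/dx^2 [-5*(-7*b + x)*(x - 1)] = -10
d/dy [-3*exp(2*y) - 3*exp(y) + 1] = (-6*exp(y) - 3)*exp(y)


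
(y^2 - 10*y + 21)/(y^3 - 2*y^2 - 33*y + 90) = (y - 7)/(y^2 + y - 30)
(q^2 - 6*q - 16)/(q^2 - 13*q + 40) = (q + 2)/(q - 5)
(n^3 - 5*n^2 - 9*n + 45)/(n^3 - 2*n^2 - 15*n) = (n - 3)/n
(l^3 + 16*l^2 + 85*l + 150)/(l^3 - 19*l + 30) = (l^2 + 11*l + 30)/(l^2 - 5*l + 6)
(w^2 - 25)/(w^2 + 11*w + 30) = (w - 5)/(w + 6)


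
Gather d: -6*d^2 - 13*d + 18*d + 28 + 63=-6*d^2 + 5*d + 91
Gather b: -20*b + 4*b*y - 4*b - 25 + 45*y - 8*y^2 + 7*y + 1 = b*(4*y - 24) - 8*y^2 + 52*y - 24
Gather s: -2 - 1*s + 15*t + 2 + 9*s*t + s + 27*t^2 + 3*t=9*s*t + 27*t^2 + 18*t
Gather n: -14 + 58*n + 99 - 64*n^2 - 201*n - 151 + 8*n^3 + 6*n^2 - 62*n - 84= 8*n^3 - 58*n^2 - 205*n - 150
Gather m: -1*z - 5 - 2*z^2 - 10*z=-2*z^2 - 11*z - 5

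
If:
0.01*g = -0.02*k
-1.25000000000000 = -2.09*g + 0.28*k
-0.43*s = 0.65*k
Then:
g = 0.56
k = -0.28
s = 0.42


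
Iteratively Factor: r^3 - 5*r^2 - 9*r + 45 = (r - 5)*(r^2 - 9) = (r - 5)*(r + 3)*(r - 3)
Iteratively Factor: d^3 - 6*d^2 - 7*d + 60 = (d - 5)*(d^2 - d - 12) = (d - 5)*(d - 4)*(d + 3)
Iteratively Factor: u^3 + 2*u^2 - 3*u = (u - 1)*(u^2 + 3*u) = u*(u - 1)*(u + 3)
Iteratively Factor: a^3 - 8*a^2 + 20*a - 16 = (a - 2)*(a^2 - 6*a + 8) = (a - 2)^2*(a - 4)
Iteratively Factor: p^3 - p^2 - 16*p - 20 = (p + 2)*(p^2 - 3*p - 10) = (p - 5)*(p + 2)*(p + 2)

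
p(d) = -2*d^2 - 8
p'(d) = -4*d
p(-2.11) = -16.90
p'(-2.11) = 8.44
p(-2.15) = -17.24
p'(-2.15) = 8.60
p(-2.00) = -16.00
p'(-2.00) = 8.00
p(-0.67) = -8.90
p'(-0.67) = 2.68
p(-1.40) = -11.92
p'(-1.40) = 5.60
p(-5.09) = -59.82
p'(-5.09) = 20.36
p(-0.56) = -8.63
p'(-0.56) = 2.24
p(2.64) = -21.94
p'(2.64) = -10.56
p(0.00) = -8.00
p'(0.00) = 0.00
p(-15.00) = -458.00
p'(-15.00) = 60.00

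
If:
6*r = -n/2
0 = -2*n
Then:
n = 0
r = 0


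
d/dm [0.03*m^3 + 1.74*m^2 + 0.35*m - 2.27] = 0.09*m^2 + 3.48*m + 0.35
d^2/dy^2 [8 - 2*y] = 0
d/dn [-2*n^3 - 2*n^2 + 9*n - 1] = -6*n^2 - 4*n + 9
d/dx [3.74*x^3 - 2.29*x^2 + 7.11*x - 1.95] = 11.22*x^2 - 4.58*x + 7.11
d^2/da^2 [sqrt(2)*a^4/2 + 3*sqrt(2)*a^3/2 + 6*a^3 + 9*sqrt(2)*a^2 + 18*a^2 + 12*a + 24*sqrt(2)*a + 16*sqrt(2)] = 6*sqrt(2)*a^2 + 9*sqrt(2)*a + 36*a + 18*sqrt(2) + 36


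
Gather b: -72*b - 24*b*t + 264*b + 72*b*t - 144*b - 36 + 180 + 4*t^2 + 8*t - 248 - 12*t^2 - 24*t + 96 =b*(48*t + 48) - 8*t^2 - 16*t - 8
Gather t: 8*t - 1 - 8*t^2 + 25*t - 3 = -8*t^2 + 33*t - 4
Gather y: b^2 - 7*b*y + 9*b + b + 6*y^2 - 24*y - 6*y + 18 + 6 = b^2 + 10*b + 6*y^2 + y*(-7*b - 30) + 24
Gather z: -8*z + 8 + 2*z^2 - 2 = 2*z^2 - 8*z + 6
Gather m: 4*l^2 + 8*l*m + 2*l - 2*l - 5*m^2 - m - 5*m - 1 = 4*l^2 - 5*m^2 + m*(8*l - 6) - 1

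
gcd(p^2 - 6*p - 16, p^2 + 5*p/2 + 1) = p + 2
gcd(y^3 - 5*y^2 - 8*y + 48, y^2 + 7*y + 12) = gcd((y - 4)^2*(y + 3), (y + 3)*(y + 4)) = y + 3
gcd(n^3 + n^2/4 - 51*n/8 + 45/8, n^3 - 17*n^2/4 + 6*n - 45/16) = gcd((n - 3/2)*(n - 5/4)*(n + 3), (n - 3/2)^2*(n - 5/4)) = n^2 - 11*n/4 + 15/8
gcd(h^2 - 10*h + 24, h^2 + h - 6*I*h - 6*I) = 1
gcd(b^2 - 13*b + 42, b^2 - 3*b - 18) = b - 6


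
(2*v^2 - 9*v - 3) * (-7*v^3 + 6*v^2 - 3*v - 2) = -14*v^5 + 75*v^4 - 39*v^3 + 5*v^2 + 27*v + 6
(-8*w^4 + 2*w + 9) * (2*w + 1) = -16*w^5 - 8*w^4 + 4*w^2 + 20*w + 9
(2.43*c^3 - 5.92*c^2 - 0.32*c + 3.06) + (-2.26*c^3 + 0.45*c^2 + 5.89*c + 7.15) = 0.17*c^3 - 5.47*c^2 + 5.57*c + 10.21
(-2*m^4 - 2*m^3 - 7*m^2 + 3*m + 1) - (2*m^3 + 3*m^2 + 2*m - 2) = -2*m^4 - 4*m^3 - 10*m^2 + m + 3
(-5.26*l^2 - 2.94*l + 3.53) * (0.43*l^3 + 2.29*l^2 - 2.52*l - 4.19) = -2.2618*l^5 - 13.3096*l^4 + 8.0405*l^3 + 37.5319*l^2 + 3.423*l - 14.7907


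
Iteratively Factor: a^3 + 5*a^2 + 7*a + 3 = (a + 1)*(a^2 + 4*a + 3) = (a + 1)*(a + 3)*(a + 1)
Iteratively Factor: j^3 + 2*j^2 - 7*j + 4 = (j - 1)*(j^2 + 3*j - 4) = (j - 1)^2*(j + 4)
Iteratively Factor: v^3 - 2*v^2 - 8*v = (v)*(v^2 - 2*v - 8) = v*(v - 4)*(v + 2)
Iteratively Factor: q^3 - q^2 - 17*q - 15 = (q + 3)*(q^2 - 4*q - 5) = (q + 1)*(q + 3)*(q - 5)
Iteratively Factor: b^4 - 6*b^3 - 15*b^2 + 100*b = (b - 5)*(b^3 - b^2 - 20*b) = (b - 5)^2*(b^2 + 4*b) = (b - 5)^2*(b + 4)*(b)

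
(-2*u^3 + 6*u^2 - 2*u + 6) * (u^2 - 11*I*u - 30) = -2*u^5 + 6*u^4 + 22*I*u^4 + 58*u^3 - 66*I*u^3 - 174*u^2 + 22*I*u^2 + 60*u - 66*I*u - 180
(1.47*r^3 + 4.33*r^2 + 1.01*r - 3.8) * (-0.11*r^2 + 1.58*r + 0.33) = -0.1617*r^5 + 1.8463*r^4 + 7.2154*r^3 + 3.4427*r^2 - 5.6707*r - 1.254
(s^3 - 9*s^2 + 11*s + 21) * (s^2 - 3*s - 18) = s^5 - 12*s^4 + 20*s^3 + 150*s^2 - 261*s - 378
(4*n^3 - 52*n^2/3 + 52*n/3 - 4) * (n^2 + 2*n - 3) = 4*n^5 - 28*n^4/3 - 88*n^3/3 + 248*n^2/3 - 60*n + 12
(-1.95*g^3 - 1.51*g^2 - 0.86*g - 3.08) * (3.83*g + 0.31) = -7.4685*g^4 - 6.3878*g^3 - 3.7619*g^2 - 12.063*g - 0.9548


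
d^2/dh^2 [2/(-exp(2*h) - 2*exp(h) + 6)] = 4*(-4*(exp(h) + 1)^2*exp(h) + (2*exp(h) + 1)*(exp(2*h) + 2*exp(h) - 6))*exp(h)/(exp(2*h) + 2*exp(h) - 6)^3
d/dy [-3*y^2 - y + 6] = -6*y - 1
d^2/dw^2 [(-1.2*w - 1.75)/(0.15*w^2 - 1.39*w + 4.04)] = (-(0.3*w - 1.39)*(0.6*w - 2.78)*(1.2*w + 1.75) + (1.08*w - 2.811)*(0.15*w^2 - 1.39*w + 4.04))/(0.15*w^2 - 1.39*w + 4.04)^3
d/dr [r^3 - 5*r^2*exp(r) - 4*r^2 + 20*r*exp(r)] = -5*r^2*exp(r) + 3*r^2 + 10*r*exp(r) - 8*r + 20*exp(r)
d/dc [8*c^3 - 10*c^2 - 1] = 4*c*(6*c - 5)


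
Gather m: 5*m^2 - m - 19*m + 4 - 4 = 5*m^2 - 20*m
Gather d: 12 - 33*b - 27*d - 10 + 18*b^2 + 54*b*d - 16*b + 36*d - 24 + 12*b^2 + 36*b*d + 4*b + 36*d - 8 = 30*b^2 - 45*b + d*(90*b + 45) - 30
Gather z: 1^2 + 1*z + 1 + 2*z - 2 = 3*z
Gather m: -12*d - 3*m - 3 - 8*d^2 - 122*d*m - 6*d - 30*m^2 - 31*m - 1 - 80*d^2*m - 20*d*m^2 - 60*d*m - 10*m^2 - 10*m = -8*d^2 - 18*d + m^2*(-20*d - 40) + m*(-80*d^2 - 182*d - 44) - 4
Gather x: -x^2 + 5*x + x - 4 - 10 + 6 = -x^2 + 6*x - 8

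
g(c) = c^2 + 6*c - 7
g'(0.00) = 6.00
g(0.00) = -7.00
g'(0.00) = 6.00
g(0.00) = -7.00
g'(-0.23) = 5.54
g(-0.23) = -8.33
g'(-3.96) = -1.92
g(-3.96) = -15.08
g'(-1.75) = 2.50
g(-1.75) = -14.44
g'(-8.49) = -10.98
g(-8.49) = 14.14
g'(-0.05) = 5.90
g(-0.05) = -7.30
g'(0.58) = 7.16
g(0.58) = -3.18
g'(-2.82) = 0.36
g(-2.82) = -15.97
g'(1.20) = 8.40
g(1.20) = 1.64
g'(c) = 2*c + 6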